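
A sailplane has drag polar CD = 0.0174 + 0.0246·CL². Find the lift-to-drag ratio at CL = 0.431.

L/D = 19.6

CD = 0.0174 + 0.0246 × 0.431² = 0.02197
L/D = CL/CD = 0.431 / 0.02197 = 19.6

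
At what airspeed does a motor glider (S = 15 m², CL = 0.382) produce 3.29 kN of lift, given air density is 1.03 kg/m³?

L = ½ρv²S·CL ⇒ v = √(2L/(ρ·S·CL))
v = √(2 × 3290 / (1.03 × 15 × 0.382)) = √1115 = 33.4 m/s

v = 33.4 m/s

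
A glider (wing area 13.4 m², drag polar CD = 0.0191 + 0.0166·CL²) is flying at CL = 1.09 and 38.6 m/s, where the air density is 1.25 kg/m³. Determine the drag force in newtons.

D = 484 N

CD = 0.0191 + 0.0166 × 1.09² = 0.03882
D = ½ρv²S·CD = ½ × 1.25 × 38.6² × 13.4 × 0.03882 = 484 N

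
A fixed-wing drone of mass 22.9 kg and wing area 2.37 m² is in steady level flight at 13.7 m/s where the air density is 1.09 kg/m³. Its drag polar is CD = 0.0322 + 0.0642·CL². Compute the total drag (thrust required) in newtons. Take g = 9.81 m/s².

In steady level flight, lift balances weight: W = mg = 22.9 × 9.81 = 224.65 N.
q = ½ρv² = ½ × 1.09 × 13.7² = 102.3 Pa.
Required CL = L/(qS) = 224.65/(102.3·2.37) = 0.9267.
CD = 0.0322 + 0.0642 × 0.9267² = 0.08733.
D = q·S·CD = 102.3 × 2.37 × 0.08733 = 21.17 N

D = 21.2 N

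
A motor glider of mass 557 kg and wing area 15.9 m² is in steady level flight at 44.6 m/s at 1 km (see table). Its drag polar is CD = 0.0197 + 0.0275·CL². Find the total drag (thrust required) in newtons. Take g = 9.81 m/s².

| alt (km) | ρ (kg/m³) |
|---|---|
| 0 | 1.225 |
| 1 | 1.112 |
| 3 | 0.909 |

D = 393 N

At 1 km, from the table: ρ = 1.112 kg/m³.
Weight W = mg = 557 × 9.81 = 5464.2 N; in level flight L = W.
q = ½ρv² = ½ × 1.112 × 44.6² = 1106 Pa.
CL = 2W/(ρv²S) = 2×5464.2/(1.112×44.6²×15.9) = 0.3107.
CD = 0.0197 + 0.0275 × 0.3107² = 0.02236.
D = q·S·CD = 1106 × 15.9 × 0.02236 = 393.1 N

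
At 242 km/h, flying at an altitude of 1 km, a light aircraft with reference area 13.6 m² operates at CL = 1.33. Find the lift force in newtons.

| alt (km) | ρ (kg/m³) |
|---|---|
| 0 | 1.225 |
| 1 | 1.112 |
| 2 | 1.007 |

L = 45400 N

At 1 km, from the table: ρ = 1.112 kg/m³.
Convert speed: v = 242 km/h ÷ 3.6 = 67.22 m/s.
Dynamic pressure q = ½ρv² = ½ × 1.112 × 67.22² = 2512 Pa.
L = q·S·CL = 2512 × 13.6 × 1.33 = 45400 N ≈ 45.4 kN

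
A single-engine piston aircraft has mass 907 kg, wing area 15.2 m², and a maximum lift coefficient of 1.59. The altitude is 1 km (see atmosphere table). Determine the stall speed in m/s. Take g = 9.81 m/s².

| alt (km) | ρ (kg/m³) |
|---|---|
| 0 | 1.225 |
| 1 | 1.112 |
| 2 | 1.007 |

V_stall = 25.7 m/s

At 1 km, from the table: ρ = 1.112 kg/m³.
Weight W = mg = 907 × 9.81 = 8898 N.
From L = ½ρV²S·CL,max = W: V_stall = √(2W/(ρSCL,max)) = √(2·8898/(1.112·15.2·1.59))
V_stall = √662.2 = 25.7 m/s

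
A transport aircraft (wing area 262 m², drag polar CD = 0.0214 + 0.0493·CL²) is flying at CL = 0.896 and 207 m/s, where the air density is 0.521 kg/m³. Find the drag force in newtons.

D = 1.78×10^5 N

CD = 0.0214 + 0.0493 × 0.896² = 0.06098
D = ½ρv²S·CD = ½ × 0.521 × 207² × 262 × 0.06098 = 1.78×10^5 N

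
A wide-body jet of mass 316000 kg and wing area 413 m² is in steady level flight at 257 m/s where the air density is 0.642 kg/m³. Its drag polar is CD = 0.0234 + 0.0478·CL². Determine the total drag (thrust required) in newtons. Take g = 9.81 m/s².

Level flight ⇒ L = W = m·g = 316000 × 9.81 = 3.1×10^6 N.
Dynamic pressure q = 0.5 × 0.642 × 257² = 21200 Pa.
CL = W/(q·S) = 3.1×10^6 / (21200 × 413) = 0.354.
CD = 0.0234 + 0.0478 × 0.354² = 0.02939.
D = q·S·CD = 21200 × 413 × 0.02939 = 2.574×10^5 N

D = 2.57×10^5 N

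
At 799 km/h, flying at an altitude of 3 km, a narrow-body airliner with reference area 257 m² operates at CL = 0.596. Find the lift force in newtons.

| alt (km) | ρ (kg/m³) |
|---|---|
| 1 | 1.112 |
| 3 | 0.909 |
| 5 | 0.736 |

L = 3.43×10^6 N

At 3 km, from the table: ρ = 0.909 kg/m³.
Convert speed: v = 799 km/h ÷ 3.6 = 221.9 m/s.
L = ½ρv²S·CL = ½ × 0.909 × 221.9² × 257 × 0.596 = 3.43×10^6 N ≈ 3430 kN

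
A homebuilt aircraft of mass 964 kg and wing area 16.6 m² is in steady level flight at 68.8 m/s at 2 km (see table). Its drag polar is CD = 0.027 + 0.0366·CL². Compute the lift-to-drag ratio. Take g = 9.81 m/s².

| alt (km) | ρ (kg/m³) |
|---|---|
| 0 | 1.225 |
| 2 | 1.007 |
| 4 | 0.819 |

L/D = 8.22

At 2 km, from the table: ρ = 1.007 kg/m³.
In steady level flight, lift balances weight: W = mg = 964 × 9.81 = 9456.8 N.
q = ½ρv² = ½ × 1.007 × 68.8² = 2383 Pa.
Required CL = L/(qS) = 9456.8/(2383·16.6) = 0.239.
CD = 0.027 + 0.0366 × 0.239² = 0.02909.
L/D = CL/CD = 0.239 / 0.02909 = 8.22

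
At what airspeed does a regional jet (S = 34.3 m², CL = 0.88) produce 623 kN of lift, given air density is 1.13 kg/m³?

L = ½ρv²S·CL ⇒ v = √(2L/(ρ·S·CL))
v = √(2 × 6.23×10^5 / (1.13 × 34.3 × 0.88)) = √36530 = 191 m/s

v = 191 m/s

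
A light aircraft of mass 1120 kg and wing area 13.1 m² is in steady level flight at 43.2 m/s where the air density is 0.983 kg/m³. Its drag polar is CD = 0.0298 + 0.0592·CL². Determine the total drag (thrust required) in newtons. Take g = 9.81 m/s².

Weight W = mg = 1120 × 9.81 = 10987 N; in level flight L = W.
Dynamic pressure q = 0.5 × 0.983 × 43.2² = 917.3 Pa.
CL = W/(q·S) = 10987 / (917.3 × 13.1) = 0.9144.
CD = 0.0298 + 0.0592 × 0.9144² = 0.0793.
D = q·S·CD = 917.3 × 13.1 × 0.0793 = 952.8 N

D = 953 N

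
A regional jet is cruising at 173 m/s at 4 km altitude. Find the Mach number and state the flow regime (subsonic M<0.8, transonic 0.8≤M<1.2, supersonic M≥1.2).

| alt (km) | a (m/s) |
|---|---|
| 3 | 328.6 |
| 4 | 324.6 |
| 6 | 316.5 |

M = 0.533 (subsonic)

At 4 km, from the table: a = 324.6 m/s.
M = v/a = 173 / 324.6 = 0.533
M = 0.533 → subsonic.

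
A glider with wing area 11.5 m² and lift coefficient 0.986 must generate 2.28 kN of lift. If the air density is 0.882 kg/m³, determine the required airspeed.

v = 21.4 m/s

L = ½ρv²S·CL ⇒ v = √(2L/(ρ·S·CL))
v = √(2 × 2280 / (0.882 × 11.5 × 0.986)) = √456 = 21.4 m/s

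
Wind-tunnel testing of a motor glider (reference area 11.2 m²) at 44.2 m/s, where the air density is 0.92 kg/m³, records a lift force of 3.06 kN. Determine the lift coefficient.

From L = ½ρv²S·CL, rearranging gives CL = 2L/(ρv²S).
CL = 2 × 3060 / (0.92 × 44.2² × 11.2) = 0.304

CL = 0.304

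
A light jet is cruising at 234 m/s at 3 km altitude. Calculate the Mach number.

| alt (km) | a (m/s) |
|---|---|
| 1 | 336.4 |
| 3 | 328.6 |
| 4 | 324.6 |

At 3 km, from the table: a = 328.6 m/s.
M = v/a = 234 / 328.6 = 0.712

M = 0.712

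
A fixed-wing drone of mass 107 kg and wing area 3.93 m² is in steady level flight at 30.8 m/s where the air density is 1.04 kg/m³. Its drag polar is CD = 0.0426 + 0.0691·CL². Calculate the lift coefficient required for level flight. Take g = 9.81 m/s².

CL = 0.541

In steady level flight, lift balances weight: W = mg = 107 × 9.81 = 1049.7 N.
Dynamic pressure q = 0.5 × 1.04 × 30.8² = 493.3 Pa.
Required CL = L/(qS) = 1049.7/(493.3·3.93) = 0.5414.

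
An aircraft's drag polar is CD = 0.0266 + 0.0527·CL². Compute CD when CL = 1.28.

CD = 0.113

CD = 0.0266 + 0.0527 × 1.28² = 0.0266 + 0.08634 = 0.113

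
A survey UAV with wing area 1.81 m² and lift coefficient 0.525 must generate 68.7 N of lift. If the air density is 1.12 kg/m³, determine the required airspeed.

v = 11.4 m/s

L = ½ρv²S·CL ⇒ v = √(2L/(ρ·S·CL))
v = √(2 × 68.7 / (1.12 × 1.81 × 0.525)) = √129.1 = 11.4 m/s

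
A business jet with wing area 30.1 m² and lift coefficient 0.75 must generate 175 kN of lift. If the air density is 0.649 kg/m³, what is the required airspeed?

v = 155 m/s

L = ½ρv²S·CL ⇒ v = √(2L/(ρ·S·CL))
v = √(2 × 1.75×10^5 / (0.649 × 30.1 × 0.75)) = √23890 = 155 m/s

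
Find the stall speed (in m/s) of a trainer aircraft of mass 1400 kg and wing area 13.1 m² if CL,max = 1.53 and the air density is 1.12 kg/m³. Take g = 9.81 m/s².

V_stall = 35 m/s

At stall, lift equals weight: L = W = m·g = 1400 × 9.81 = 13730 N.
V_stall = √(2W/(ρ·S·CL,max)) = √(2 × 13730 / (1.12 × 13.1 × 1.53))
V_stall = √1224 = 35 m/s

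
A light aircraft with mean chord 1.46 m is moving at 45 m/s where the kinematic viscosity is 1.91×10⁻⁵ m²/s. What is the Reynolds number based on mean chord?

Re = 3.44×10^6

Re = v·c/ν = 45 × 1.46 / (1.91×10⁻⁵) = 3.44×10^6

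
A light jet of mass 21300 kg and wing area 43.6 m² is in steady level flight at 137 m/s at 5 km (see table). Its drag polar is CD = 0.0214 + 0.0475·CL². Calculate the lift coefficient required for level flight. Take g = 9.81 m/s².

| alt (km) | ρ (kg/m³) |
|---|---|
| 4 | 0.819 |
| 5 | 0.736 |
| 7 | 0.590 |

At 5 km, from the table: ρ = 0.736 kg/m³.
Level flight ⇒ L = W = m·g = 21300 × 9.81 = 2.0895×10^5 N.
Dynamic pressure q = 0.5 × 0.736 × 137² = 6907 Pa.
CL = W/(q·S) = 2.0895×10^5 / (6907 × 43.6) = 0.6939.

CL = 0.694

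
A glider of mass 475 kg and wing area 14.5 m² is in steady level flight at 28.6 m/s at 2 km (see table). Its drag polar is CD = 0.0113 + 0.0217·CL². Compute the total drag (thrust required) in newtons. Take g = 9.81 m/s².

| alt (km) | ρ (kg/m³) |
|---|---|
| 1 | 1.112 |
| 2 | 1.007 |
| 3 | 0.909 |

At 2 km, from the table: ρ = 1.007 kg/m³.
Weight W = mg = 475 × 9.81 = 4659.8 N; in level flight L = W.
q = ½ρv² = ½ × 1.007 × 28.6² = 411.8 Pa.
CL = W/(q·S) = 4659.8 / (411.8 × 14.5) = 0.7803.
CD = 0.0113 + 0.0217 × 0.7803² = 0.02451.
D = q·S·CD = 411.8 × 14.5 × 0.02451 = 146.4 N

D = 146 N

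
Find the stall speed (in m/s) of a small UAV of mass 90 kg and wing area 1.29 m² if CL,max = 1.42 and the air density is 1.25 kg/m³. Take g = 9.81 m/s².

V_stall = 27.8 m/s

At stall, lift equals weight: L = W = m·g = 90 × 9.81 = 882.9 N.
V_stall = √(2W/(ρ·S·CL,max)) = √(2 × 882.9 / (1.25 × 1.29 × 1.42))
V_stall = √771.2 = 27.8 m/s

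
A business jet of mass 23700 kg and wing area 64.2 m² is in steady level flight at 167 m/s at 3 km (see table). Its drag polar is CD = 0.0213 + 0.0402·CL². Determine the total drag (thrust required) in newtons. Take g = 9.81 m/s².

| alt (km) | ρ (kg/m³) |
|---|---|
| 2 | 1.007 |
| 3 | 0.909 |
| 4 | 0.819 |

D = 20000 N

At 3 km, from the table: ρ = 0.909 kg/m³.
Weight W = mg = 23700 × 9.81 = 2.325×10^5 N; in level flight L = W.
q = ½ρv² = ½ × 0.909 × 167² = 12680 Pa.
CL = 2W/(ρv²S) = 2×2.325×10^5/(0.909×167²×64.2) = 0.2857.
CD = 0.0213 + 0.0402 × 0.2857² = 0.02458.
D = q·S·CD = 12680 × 64.2 × 0.02458 = 20000 N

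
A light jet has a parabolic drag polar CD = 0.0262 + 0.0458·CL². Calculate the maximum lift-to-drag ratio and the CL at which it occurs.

(L/D)max = 14.4, at CL = 0.756

For CD = CD0 + K·CL², (L/D)max occurs at CL* = √(CD0/K) and equals 1/(2√(K·CD0)).
(L/D)max = 1/(2√(0.0458 × 0.0262)) = 1/(2 × 0.03464) = 14.4
CL* = √(0.0262/0.0458) = 0.756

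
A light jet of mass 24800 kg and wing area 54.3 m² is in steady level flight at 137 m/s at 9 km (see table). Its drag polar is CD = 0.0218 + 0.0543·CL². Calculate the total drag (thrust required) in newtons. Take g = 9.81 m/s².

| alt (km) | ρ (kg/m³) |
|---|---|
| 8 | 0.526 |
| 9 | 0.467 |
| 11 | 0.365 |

D = 18700 N

At 9 km, from the table: ρ = 0.467 kg/m³.
Weight W = mg = 24800 × 9.81 = 2.4329×10^5 N; in level flight L = W.
Dynamic pressure q = 0.5 × 0.467 × 137² = 4383 Pa.
CL = W/(q·S) = 2.4329×10^5 / (4383 × 54.3) = 1.022.
CD = 0.0218 + 0.0543 × 1.022² = 0.07855.
D = q·S·CD = 4383 × 54.3 × 0.07855 = 18690 N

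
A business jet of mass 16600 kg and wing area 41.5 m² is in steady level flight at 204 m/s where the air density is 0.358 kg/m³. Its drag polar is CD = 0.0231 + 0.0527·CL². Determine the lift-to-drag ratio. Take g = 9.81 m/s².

Level flight ⇒ L = W = m·g = 16600 × 9.81 = 1.6285×10^5 N.
Dynamic pressure q = 0.5 × 0.358 × 204² = 7449 Pa.
Required CL = L/(qS) = 1.6285×10^5/(7449·41.5) = 0.5268.
CD = 0.0231 + 0.0527 × 0.5268² = 0.03772.
L/D = CL/CD = 0.5268 / 0.03772 = 14

L/D = 14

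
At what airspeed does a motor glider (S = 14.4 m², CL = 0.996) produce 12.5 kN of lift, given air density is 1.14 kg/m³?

v = 39.1 m/s

L = ½ρv²S·CL ⇒ v = √(2L/(ρ·S·CL))
v = √(2 × 12500 / (1.14 × 14.4 × 0.996)) = √1529 = 39.1 m/s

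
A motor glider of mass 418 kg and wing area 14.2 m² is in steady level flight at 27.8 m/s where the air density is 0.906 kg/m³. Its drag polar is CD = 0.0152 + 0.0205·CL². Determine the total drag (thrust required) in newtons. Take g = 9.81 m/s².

Level flight ⇒ L = W = m·g = 418 × 9.81 = 4100.6 N.
Dynamic pressure q = 0.5 × 0.906 × 27.8² = 350.1 Pa.
CL = W/(q·S) = 4100.6 / (350.1 × 14.2) = 0.8248.
CD = 0.0152 + 0.0205 × 0.8248² = 0.02915.
D = q·S·CD = 350.1 × 14.2 × 0.02915 = 144.9 N

D = 145 N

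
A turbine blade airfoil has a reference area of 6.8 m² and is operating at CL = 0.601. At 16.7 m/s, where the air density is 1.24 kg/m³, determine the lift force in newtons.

L = ½ρv²S·CL = ½ × 1.24 × 16.7² × 6.8 × 0.601 = 707 N

L = 707 N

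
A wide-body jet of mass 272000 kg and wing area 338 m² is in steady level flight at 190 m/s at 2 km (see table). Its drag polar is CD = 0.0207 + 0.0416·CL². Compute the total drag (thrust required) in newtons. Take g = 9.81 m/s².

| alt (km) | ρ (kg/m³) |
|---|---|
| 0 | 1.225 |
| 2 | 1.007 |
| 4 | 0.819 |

D = 1.75×10^5 N

At 2 km, from the table: ρ = 1.007 kg/m³.
Level flight ⇒ L = W = m·g = 272000 × 9.81 = 2.6683×10^6 N.
q = ½ρv² = ½ × 1.007 × 190² = 18180 Pa.
Required CL = L/(qS) = 2.6683×10^6/(18180·338) = 0.4343.
CD = 0.0207 + 0.0416 × 0.4343² = 0.02855.
D = q·S·CD = 18180 × 338 × 0.02855 = 1.754×10^5 N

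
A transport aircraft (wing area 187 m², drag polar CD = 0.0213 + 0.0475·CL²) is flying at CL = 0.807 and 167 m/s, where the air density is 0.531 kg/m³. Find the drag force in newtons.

CD = 0.0213 + 0.0475 × 0.807² = 0.05223
D = ½ρv²S·CD = ½ × 0.531 × 167² × 187 × 0.05223 = 72300 N

D = 72300 N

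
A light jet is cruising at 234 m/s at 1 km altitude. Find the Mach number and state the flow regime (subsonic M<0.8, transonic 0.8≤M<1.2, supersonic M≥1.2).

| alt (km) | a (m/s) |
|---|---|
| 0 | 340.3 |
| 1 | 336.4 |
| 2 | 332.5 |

M = 0.696 (subsonic)

At 1 km, from the table: a = 336.4 m/s.
M = v/a = 234 / 336.4 = 0.696
M = 0.696 → subsonic.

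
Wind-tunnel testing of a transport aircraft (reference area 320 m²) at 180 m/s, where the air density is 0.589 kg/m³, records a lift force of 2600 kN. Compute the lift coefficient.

CL = 0.852

From L = ½ρv²S·CL, rearranging gives CL = 2L/(ρv²S).
CL = 2 × 2.6×10^6 / (0.589 × 180² × 320) = 0.852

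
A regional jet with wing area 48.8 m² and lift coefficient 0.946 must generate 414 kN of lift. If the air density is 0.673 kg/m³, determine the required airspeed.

L = ½ρv²S·CL ⇒ v = √(2L/(ρ·S·CL))
v = √(2 × 4.14×10^5 / (0.673 × 48.8 × 0.946)) = √26650 = 163 m/s

v = 163 m/s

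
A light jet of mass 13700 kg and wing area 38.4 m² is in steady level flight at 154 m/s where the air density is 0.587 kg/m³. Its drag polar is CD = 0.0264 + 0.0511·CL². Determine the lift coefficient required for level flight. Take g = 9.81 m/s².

In steady level flight, lift balances weight: W = mg = 13700 × 9.81 = 1.344×10^5 N.
q = ½ρv² = ½ × 0.587 × 154² = 6961 Pa.
CL = W/(q·S) = 1.344×10^5 / (6961 × 38.4) = 0.5028.

CL = 0.503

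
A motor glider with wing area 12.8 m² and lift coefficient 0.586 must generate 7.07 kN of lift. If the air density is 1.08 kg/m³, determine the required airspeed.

L = ½ρv²S·CL ⇒ v = √(2L/(ρ·S·CL))
v = √(2 × 7070 / (1.08 × 12.8 × 0.586)) = √1745 = 41.8 m/s

v = 41.8 m/s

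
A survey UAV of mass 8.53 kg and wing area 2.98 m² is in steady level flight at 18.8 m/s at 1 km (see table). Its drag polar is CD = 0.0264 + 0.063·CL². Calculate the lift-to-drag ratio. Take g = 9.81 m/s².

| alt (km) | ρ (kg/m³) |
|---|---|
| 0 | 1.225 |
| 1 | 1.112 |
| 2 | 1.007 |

At 1 km, from the table: ρ = 1.112 kg/m³.
In steady level flight, lift balances weight: W = mg = 8.53 × 9.81 = 83.679 N.
q = ½ρv² = ½ × 1.112 × 18.8² = 196.5 Pa.
Required CL = L/(qS) = 83.679/(196.5·2.98) = 0.1429.
CD = 0.0264 + 0.063 × 0.1429² = 0.02769.
L/D = CL/CD = 0.1429 / 0.02769 = 5.16

L/D = 5.16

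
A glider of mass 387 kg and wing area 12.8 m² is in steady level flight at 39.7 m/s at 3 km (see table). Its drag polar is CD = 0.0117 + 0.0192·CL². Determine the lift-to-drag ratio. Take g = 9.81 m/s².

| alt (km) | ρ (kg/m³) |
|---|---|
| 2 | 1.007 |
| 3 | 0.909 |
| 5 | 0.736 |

At 3 km, from the table: ρ = 0.909 kg/m³.
Weight W = mg = 387 × 9.81 = 3796.5 N; in level flight L = W.
Dynamic pressure q = 0.5 × 0.909 × 39.7² = 716.3 Pa.
Required CL = L/(qS) = 3796.5/(716.3·12.8) = 0.4141.
CD = 0.0117 + 0.0192 × 0.4141² = 0.01499.
L/D = CL/CD = 0.4141 / 0.01499 = 27.6

L/D = 27.6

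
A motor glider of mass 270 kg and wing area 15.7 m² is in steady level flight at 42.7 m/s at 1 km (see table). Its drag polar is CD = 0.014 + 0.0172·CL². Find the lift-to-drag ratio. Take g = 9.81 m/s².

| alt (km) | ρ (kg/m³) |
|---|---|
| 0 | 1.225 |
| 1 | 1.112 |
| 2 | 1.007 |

L/D = 11.5

At 1 km, from the table: ρ = 1.112 kg/m³.
In steady level flight, lift balances weight: W = mg = 270 × 9.81 = 2648.7 N.
q = ½ρv² = ½ × 1.112 × 42.7² = 1014 Pa.
CL = W/(q·S) = 2648.7 / (1014 × 15.7) = 0.1664.
CD = 0.014 + 0.0172 × 0.1664² = 0.01448.
L/D = CL/CD = 0.1664 / 0.01448 = 11.5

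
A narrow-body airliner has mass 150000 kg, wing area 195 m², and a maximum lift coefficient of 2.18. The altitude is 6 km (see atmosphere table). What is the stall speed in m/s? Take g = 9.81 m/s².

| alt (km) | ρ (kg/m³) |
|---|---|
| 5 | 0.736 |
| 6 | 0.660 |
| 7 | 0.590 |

At 6 km, from the table: ρ = 0.660 kg/m³.
Stall occurs when L = W at CL,max. W = mg = 150000 × 9.81 = 1.472×10^6 N.
From L = ½ρV²S·CL,max = W: V_stall = √(2W/(ρSCL,max)) = √(2·1.472×10^6/(0.66·195·2.18))
V_stall = √10490 = 102 m/s

V_stall = 102 m/s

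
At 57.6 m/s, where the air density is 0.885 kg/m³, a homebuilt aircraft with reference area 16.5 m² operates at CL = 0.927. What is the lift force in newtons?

L = 22500 N

Dynamic pressure q = ½ρv² = ½ × 0.885 × 57.6² = 1468 Pa.
L = q·S·CL = 1468 × 16.5 × 0.927 = 22500 N ≈ 22.5 kN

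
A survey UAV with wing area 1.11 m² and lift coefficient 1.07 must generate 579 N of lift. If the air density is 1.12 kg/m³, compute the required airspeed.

v = 29.5 m/s

L = ½ρv²S·CL ⇒ v = √(2L/(ρ·S·CL))
v = √(2 × 579 / (1.12 × 1.11 × 1.07)) = √870.5 = 29.5 m/s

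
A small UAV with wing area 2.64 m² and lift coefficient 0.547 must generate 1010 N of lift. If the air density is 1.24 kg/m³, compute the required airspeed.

v = 33.6 m/s

L = ½ρv²S·CL ⇒ v = √(2L/(ρ·S·CL))
v = √(2 × 1010 / (1.24 × 2.64 × 0.547)) = √1128 = 33.6 m/s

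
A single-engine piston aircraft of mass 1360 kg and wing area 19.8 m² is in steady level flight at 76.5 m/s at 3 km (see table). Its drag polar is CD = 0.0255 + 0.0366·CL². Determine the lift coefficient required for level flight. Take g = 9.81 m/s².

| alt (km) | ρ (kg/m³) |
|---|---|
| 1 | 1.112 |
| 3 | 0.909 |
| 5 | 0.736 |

At 3 km, from the table: ρ = 0.909 kg/m³.
Level flight ⇒ L = W = m·g = 1360 × 9.81 = 13342 N.
Dynamic pressure q = 0.5 × 0.909 × 76.5² = 2660 Pa.
CL = W/(q·S) = 13342 / (2660 × 19.8) = 0.2533.

CL = 0.253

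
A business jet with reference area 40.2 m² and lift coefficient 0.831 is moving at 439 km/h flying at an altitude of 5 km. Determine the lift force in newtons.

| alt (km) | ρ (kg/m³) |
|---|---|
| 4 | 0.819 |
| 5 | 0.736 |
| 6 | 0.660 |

At 5 km, from the table: ρ = 0.736 kg/m³.
Convert speed: v = 439 km/h ÷ 3.6 = 121.9 m/s.
L = ½ρv²S·CL = ½ × 0.736 × 121.9² × 40.2 × 0.831 = 1.83×10^5 N ≈ 183 kN

L = 1.83×10^5 N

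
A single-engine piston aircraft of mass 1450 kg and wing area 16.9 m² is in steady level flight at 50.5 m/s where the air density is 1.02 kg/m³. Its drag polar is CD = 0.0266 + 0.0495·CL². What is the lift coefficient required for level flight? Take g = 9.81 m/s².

Weight W = mg = 1450 × 9.81 = 14224 N; in level flight L = W.
q = ½ρv² = ½ × 1.02 × 50.5² = 1301 Pa.
CL = 2W/(ρv²S) = 2×14224/(1.02×50.5²×16.9) = 0.6471.

CL = 0.647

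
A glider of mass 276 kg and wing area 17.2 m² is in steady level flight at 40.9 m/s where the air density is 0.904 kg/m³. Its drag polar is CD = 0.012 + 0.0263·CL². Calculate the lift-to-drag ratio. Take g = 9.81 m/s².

In steady level flight, lift balances weight: W = mg = 276 × 9.81 = 2707.6 N.
q = ½ρv² = ½ × 0.904 × 40.9² = 756.1 Pa.
CL = W/(q·S) = 2707.6 / (756.1 × 17.2) = 0.2082.
CD = 0.012 + 0.0263 × 0.2082² = 0.01314.
L/D = CL/CD = 0.2082 / 0.01314 = 15.8

L/D = 15.8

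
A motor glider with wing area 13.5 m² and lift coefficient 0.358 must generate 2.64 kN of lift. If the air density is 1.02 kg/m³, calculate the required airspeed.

L = ½ρv²S·CL ⇒ v = √(2L/(ρ·S·CL))
v = √(2 × 2640 / (1.02 × 13.5 × 0.358)) = √1071 = 32.7 m/s

v = 32.7 m/s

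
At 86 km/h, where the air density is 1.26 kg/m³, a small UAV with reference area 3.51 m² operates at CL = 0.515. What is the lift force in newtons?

Convert speed: v = 86 km/h ÷ 3.6 = 23.89 m/s.
Dynamic pressure q = ½ρv² = ½ × 1.26 × 23.89² = 359.5 Pa.
L = q·S·CL = 359.5 × 3.51 × 0.515 = 650 N

L = 650 N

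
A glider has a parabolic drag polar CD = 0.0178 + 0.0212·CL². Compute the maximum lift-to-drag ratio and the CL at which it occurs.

(L/D)max = 25.7, at CL = 0.916

For CD = CD0 + K·CL², (L/D)max occurs at CL* = √(CD0/K) and equals 1/(2√(K·CD0)).
(L/D)max = 1/(2√(0.0212 × 0.0178)) = 1/(2 × 0.01943) = 25.7
CL* = √(0.0178/0.0212) = 0.916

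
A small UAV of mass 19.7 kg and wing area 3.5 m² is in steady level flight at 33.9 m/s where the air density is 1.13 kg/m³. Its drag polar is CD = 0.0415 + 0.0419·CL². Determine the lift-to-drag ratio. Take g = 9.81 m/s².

Level flight ⇒ L = W = m·g = 19.7 × 9.81 = 193.26 N.
Dynamic pressure q = 0.5 × 1.13 × 33.9² = 649.3 Pa.
Required CL = L/(qS) = 193.26/(649.3·3.5) = 0.08504.
CD = 0.0415 + 0.0419 × 0.08504² = 0.0418.
L/D = CL/CD = 0.08504 / 0.0418 = 2.03

L/D = 2.03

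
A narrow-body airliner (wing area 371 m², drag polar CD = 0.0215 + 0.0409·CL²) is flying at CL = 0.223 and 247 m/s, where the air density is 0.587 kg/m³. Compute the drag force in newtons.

D = 1.56×10^5 N

CD = 0.0215 + 0.0409 × 0.223² = 0.02353
D = ½ρv²S·CD = ½ × 0.587 × 247² × 371 × 0.02353 = 1.56×10^5 N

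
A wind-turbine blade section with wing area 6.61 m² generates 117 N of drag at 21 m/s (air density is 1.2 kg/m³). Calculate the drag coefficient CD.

CD = 0.0669

From D = ½ρv²S·CD, rearranging gives CD = 2D/(ρv²S).
CD = 2 × 117 / (1.2 × 21² × 6.61) = 0.0669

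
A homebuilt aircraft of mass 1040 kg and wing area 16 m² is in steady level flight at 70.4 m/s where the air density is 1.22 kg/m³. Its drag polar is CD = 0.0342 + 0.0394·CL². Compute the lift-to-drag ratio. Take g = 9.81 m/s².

L/D = 5.87

Level flight ⇒ L = W = m·g = 1040 × 9.81 = 10202 N.
Dynamic pressure q = 0.5 × 1.22 × 70.4² = 3023 Pa.
CL = 2W/(ρv²S) = 2×10202/(1.22×70.4²×16) = 0.2109.
CD = 0.0342 + 0.0394 × 0.2109² = 0.03595.
L/D = CL/CD = 0.2109 / 0.03595 = 5.87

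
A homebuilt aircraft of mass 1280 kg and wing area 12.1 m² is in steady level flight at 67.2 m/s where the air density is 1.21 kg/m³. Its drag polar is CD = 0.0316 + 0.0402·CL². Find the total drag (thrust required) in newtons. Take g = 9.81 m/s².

D = 1240 N

Level flight ⇒ L = W = m·g = 1280 × 9.81 = 12557 N.
Dynamic pressure q = 0.5 × 1.21 × 67.2² = 2732 Pa.
CL = W/(q·S) = 12557 / (2732 × 12.1) = 0.3798.
CD = 0.0316 + 0.0402 × 0.3798² = 0.0374.
D = q·S·CD = 2732 × 12.1 × 0.0374 = 1236 N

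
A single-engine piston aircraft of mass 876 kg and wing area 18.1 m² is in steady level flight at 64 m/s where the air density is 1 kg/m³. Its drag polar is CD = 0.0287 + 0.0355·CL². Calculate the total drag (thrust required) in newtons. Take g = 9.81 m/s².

Weight W = mg = 876 × 9.81 = 8593.6 N; in level flight L = W.
q = ½ρv² = ½ × 1 × 64² = 2048 Pa.
Required CL = L/(qS) = 8593.6/(2048·18.1) = 0.2318.
CD = 0.0287 + 0.0355 × 0.2318² = 0.03061.
D = q·S·CD = 2048 × 18.1 × 0.03061 = 1135 N

D = 1130 N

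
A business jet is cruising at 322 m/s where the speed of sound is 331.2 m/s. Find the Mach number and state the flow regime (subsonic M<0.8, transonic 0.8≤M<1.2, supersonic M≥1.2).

M = 0.972 (transonic)

M = v/a = 322 / 331.2 = 0.972
M = 0.972 → transonic.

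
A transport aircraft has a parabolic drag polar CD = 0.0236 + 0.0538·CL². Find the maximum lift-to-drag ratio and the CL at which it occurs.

For CD = CD0 + K·CL², (L/D)max occurs at CL* = √(CD0/K) and equals 1/(2√(K·CD0)).
(L/D)max = 1/(2√(0.0538 × 0.0236)) = 1/(2 × 0.03563) = 14
CL* = √(0.0236/0.0538) = 0.662

(L/D)max = 14, at CL = 0.662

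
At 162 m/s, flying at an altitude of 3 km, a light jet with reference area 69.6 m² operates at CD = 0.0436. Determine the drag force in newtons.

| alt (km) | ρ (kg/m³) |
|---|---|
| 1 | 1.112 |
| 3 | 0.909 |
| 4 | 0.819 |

At 3 km, from the table: ρ = 0.909 kg/m³.
Dynamic pressure q = ½ρv² = ½ × 0.909 × 162² = 11930 Pa.
D = q·S·CD = 11930 × 69.6 × 0.0436 = 36200 N ≈ 36.2 kN

D = 36200 N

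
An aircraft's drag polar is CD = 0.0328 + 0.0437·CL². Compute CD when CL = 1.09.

CD = 0.0847

CD = 0.0328 + 0.0437 × 1.09² = 0.0328 + 0.05192 = 0.0847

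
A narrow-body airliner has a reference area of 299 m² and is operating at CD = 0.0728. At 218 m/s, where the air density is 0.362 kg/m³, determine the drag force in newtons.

D = ½ρv²S·CD = ½ × 0.362 × 218² × 299 × 0.0728 = 1.87×10^5 N ≈ 187 kN

D = 1.87×10^5 N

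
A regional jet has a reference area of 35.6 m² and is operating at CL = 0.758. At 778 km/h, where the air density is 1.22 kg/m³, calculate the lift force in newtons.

L = 7.69×10^5 N

Convert speed: v = 778 km/h ÷ 3.6 = 216.1 m/s.
Dynamic pressure q = ½ρv² = ½ × 1.22 × 216.1² = 28490 Pa.
L = q·S·CL = 28490 × 35.6 × 0.758 = 7.69×10^5 N ≈ 769 kN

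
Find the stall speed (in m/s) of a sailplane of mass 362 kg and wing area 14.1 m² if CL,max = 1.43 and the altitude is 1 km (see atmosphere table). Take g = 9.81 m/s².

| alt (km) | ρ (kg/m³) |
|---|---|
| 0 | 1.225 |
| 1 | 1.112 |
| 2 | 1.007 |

At 1 km, from the table: ρ = 1.112 kg/m³.
Stall occurs when L = W at CL,max. W = mg = 362 × 9.81 = 3551 N.
From L = ½ρV²S·CL,max = W: V_stall = √(2W/(ρSCL,max)) = √(2·3551/(1.112·14.1·1.43))
V_stall = √316.8 = 17.8 m/s

V_stall = 17.8 m/s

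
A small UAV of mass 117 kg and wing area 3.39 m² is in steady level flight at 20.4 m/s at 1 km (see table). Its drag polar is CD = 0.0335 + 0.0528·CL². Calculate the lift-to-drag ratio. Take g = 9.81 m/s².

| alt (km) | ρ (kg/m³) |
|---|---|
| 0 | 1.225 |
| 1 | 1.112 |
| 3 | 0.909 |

At 1 km, from the table: ρ = 1.112 kg/m³.
In steady level flight, lift balances weight: W = mg = 117 × 9.81 = 1147.8 N.
Dynamic pressure q = 0.5 × 1.112 × 20.4² = 231.4 Pa.
CL = W/(q·S) = 1147.8 / (231.4 × 3.39) = 1.463.
CD = 0.0335 + 0.0528 × 1.463² = 0.1466.
L/D = CL/CD = 1.463 / 0.1466 = 9.98

L/D = 9.98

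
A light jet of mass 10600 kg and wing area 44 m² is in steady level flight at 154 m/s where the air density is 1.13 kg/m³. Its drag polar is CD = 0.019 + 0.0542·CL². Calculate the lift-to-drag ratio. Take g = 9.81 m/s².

In steady level flight, lift balances weight: W = mg = 10600 × 9.81 = 1.0399×10^5 N.
q = ½ρv² = ½ × 1.13 × 154² = 13400 Pa.
Required CL = L/(qS) = 1.0399×10^5/(13400·44) = 0.1764.
CD = 0.019 + 0.0542 × 0.1764² = 0.02069.
L/D = CL/CD = 0.1764 / 0.02069 = 8.53

L/D = 8.53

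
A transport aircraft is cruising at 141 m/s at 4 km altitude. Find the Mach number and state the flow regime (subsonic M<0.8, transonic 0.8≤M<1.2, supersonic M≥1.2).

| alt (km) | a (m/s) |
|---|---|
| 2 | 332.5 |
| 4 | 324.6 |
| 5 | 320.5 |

M = 0.434 (subsonic)

At 4 km, from the table: a = 324.6 m/s.
M = v/a = 141 / 324.6 = 0.434
M = 0.434 → subsonic.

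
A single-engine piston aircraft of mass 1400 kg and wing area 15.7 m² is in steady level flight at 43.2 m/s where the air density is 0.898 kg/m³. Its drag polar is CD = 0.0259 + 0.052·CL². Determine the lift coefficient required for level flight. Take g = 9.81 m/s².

CL = 1.04

In steady level flight, lift balances weight: W = mg = 1400 × 9.81 = 13734 N.
q = ½ρv² = ½ × 0.898 × 43.2² = 837.9 Pa.
CL = 2W/(ρv²S) = 2×13734/(0.898×43.2²×15.7) = 1.044.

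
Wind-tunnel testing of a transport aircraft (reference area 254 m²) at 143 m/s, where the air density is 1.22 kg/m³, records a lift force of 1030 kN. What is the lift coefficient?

CL = 0.325

From L = ½ρv²S·CL, rearranging gives CL = 2L/(ρv²S).
CL = 2 × 1.03×10^6 / (1.22 × 143² × 254) = 0.325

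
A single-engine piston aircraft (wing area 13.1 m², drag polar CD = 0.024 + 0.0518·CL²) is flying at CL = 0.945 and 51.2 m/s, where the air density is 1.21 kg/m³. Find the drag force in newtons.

CD = 0.024 + 0.0518 × 0.945² = 0.07026
D = ½ρv²S·CD = ½ × 1.21 × 51.2² × 13.1 × 0.07026 = 1460 N

D = 1460 N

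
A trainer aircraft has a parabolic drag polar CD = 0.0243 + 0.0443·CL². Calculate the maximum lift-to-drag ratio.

For CD = CD0 + K·CL², (L/D)max occurs at CL* = √(CD0/K) and equals 1/(2√(K·CD0)).
(L/D)max = 1/(2√(0.0443 × 0.0243)) = 1/(2 × 0.03281) = 15.2

(L/D)max = 15.2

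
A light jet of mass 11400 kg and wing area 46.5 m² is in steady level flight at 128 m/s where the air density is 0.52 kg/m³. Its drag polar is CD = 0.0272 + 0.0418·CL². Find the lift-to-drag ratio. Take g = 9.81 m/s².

L/D = 13.9

In steady level flight, lift balances weight: W = mg = 11400 × 9.81 = 1.1183×10^5 N.
q = ½ρv² = ½ × 0.52 × 128² = 4260 Pa.
CL = 2W/(ρv²S) = 2×1.1183×10^5/(0.52×128²×46.5) = 0.5646.
CD = 0.0272 + 0.0418 × 0.5646² = 0.04052.
L/D = CL/CD = 0.5646 / 0.04052 = 13.9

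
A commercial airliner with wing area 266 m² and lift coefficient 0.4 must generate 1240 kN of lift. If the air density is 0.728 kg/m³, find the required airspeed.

L = ½ρv²S·CL ⇒ v = √(2L/(ρ·S·CL))
v = √(2 × 1.24×10^6 / (0.728 × 266 × 0.4)) = √32020 = 179 m/s

v = 179 m/s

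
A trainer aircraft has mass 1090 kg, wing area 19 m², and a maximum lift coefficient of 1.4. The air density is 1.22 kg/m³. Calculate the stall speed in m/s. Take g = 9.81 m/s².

Stall occurs when L = W at CL,max. W = mg = 1090 × 9.81 = 10690 N.
V_stall = √(2W/(ρ·S·CL,max)) = √(2 × 10690 / (1.22 × 19 × 1.4))
V_stall = √659 = 25.7 m/s

V_stall = 25.7 m/s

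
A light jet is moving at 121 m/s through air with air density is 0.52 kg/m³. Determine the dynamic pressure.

q = 3810 Pa

q = ½ρv² = ½ × 0.52 × 121² = 3810 Pa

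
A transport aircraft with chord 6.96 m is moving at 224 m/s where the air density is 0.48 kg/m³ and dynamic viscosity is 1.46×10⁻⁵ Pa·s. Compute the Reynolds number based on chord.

Re = 5.13×10^7

Re = ρ·v·c/μ = 0.48 × 224 × 6.96 / (1.46×10⁻⁵) = 5.13×10^7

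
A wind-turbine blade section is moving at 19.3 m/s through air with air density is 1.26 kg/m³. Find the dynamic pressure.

q = 235 Pa

q = ½ρv² = ½ × 1.26 × 19.3² = 235 Pa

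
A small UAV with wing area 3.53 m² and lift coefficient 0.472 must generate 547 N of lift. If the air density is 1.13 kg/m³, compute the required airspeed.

L = ½ρv²S·CL ⇒ v = √(2L/(ρ·S·CL))
v = √(2 × 547 / (1.13 × 3.53 × 0.472)) = √581.1 = 24.1 m/s

v = 24.1 m/s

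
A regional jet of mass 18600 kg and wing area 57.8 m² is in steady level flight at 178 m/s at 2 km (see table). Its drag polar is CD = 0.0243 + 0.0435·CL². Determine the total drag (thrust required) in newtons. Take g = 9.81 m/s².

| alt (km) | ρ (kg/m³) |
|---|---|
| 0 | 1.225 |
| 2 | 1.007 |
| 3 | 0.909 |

At 2 km, from the table: ρ = 1.007 kg/m³.
Weight W = mg = 18600 × 9.81 = 1.8247×10^5 N; in level flight L = W.
Dynamic pressure q = 0.5 × 1.007 × 178² = 15950 Pa.
CL = 2W/(ρv²S) = 2×1.8247×10^5/(1.007×178²×57.8) = 0.1979.
CD = 0.0243 + 0.0435 × 0.1979² = 0.026.
D = q·S·CD = 15950 × 57.8 × 0.026 = 23980 N

D = 24000 N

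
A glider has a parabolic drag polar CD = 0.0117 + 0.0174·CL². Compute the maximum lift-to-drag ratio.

(L/D)max = 35

For CD = CD0 + K·CL², (L/D)max occurs at CL* = √(CD0/K) and equals 1/(2√(K·CD0)).
(L/D)max = 1/(2√(0.0174 × 0.0117)) = 1/(2 × 0.01427) = 35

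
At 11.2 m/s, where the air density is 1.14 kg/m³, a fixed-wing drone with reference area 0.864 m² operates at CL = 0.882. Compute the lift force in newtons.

L = ½ρv²S·CL = ½ × 1.14 × 11.2² × 0.864 × 0.882 = 54.5 N

L = 54.5 N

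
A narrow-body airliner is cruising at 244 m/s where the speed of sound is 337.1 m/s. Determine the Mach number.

M = v/a = 244 / 337.1 = 0.724

M = 0.724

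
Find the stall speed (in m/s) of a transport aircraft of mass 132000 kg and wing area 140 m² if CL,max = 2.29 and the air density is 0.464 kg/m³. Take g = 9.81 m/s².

V_stall = 132 m/s

At stall, lift equals weight: L = W = m·g = 132000 × 9.81 = 1.295×10^6 N.
From L = ½ρV²S·CL,max = W: V_stall = √(2W/(ρSCL,max)) = √(2·1.295×10^6/(0.464·140·2.29))
V_stall = √17410 = 132 m/s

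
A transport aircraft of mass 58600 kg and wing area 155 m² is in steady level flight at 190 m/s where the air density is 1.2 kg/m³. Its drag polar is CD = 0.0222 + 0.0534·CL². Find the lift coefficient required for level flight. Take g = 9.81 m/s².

Level flight ⇒ L = W = m·g = 58600 × 9.81 = 5.7487×10^5 N.
Dynamic pressure q = 0.5 × 1.2 × 190² = 21660 Pa.
CL = W/(q·S) = 5.7487×10^5 / (21660 × 155) = 0.1712.

CL = 0.171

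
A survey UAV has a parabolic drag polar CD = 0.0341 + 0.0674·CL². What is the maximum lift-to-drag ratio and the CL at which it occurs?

(L/D)max = 10.4, at CL = 0.711

For CD = CD0 + K·CL², (L/D)max occurs at CL* = √(CD0/K) and equals 1/(2√(K·CD0)).
(L/D)max = 1/(2√(0.0674 × 0.0341)) = 1/(2 × 0.04794) = 10.4
CL* = √(0.0341/0.0674) = 0.711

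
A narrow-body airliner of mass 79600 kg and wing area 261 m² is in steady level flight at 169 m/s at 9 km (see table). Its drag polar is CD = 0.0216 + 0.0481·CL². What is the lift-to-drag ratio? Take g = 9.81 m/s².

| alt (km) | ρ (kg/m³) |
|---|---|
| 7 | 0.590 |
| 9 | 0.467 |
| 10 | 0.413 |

L/D = 14.3

At 9 km, from the table: ρ = 0.467 kg/m³.
In steady level flight, lift balances weight: W = mg = 79600 × 9.81 = 7.8088×10^5 N.
q = ½ρv² = ½ × 0.467 × 169² = 6669 Pa.
CL = 2W/(ρv²S) = 2×7.8088×10^5/(0.467×169²×261) = 0.4486.
CD = 0.0216 + 0.0481 × 0.4486² = 0.03128.
L/D = CL/CD = 0.4486 / 0.03128 = 14.3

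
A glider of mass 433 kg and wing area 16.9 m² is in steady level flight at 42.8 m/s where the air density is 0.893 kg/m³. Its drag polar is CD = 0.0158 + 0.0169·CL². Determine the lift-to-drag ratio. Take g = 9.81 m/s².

L/D = 17.7

Weight W = mg = 433 × 9.81 = 4247.7 N; in level flight L = W.
q = ½ρv² = ½ × 0.893 × 42.8² = 817.9 Pa.
CL = W/(q·S) = 4247.7 / (817.9 × 16.9) = 0.3073.
CD = 0.0158 + 0.0169 × 0.3073² = 0.0174.
L/D = CL/CD = 0.3073 / 0.0174 = 17.7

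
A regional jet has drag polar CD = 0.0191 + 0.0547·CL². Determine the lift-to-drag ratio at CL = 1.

CD = 0.0191 + 0.0547 × 1² = 0.0738
L/D = CL/CD = 1 / 0.0738 = 13.6

L/D = 13.6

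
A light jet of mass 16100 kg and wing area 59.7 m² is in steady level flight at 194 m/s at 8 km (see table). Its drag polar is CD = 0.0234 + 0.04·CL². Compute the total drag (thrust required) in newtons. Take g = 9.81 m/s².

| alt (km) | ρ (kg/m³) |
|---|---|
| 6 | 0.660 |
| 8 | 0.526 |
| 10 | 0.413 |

At 8 km, from the table: ρ = 0.526 kg/m³.
In steady level flight, lift balances weight: W = mg = 16100 × 9.81 = 1.5794×10^5 N.
Dynamic pressure q = 0.5 × 0.526 × 194² = 9898 Pa.
Required CL = L/(qS) = 1.5794×10^5/(9898·59.7) = 0.2673.
CD = 0.0234 + 0.04 × 0.2673² = 0.02626.
D = q·S·CD = 9898 × 59.7 × 0.02626 = 15520 N

D = 15500 N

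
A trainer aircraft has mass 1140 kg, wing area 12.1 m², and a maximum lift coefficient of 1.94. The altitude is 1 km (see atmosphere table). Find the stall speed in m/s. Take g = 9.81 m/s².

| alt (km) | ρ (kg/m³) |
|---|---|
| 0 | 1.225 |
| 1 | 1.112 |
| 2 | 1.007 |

At 1 km, from the table: ρ = 1.112 kg/m³.
Weight W = mg = 1140 × 9.81 = 11180 N.
V_stall = √(2W/(ρ·S·CL,max)) = √(2 × 11180 / (1.112 × 12.1 × 1.94))
V_stall = √856.9 = 29.3 m/s

V_stall = 29.3 m/s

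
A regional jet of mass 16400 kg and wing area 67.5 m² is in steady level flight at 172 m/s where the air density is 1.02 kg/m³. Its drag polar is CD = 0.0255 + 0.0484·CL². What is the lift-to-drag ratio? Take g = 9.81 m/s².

Level flight ⇒ L = W = m·g = 16400 × 9.81 = 1.6088×10^5 N.
Dynamic pressure q = 0.5 × 1.02 × 172² = 15090 Pa.
CL = 2W/(ρv²S) = 2×1.6088×10^5/(1.02×172²×67.5) = 0.158.
CD = 0.0255 + 0.0484 × 0.158² = 0.02671.
L/D = CL/CD = 0.158 / 0.02671 = 5.91

L/D = 5.91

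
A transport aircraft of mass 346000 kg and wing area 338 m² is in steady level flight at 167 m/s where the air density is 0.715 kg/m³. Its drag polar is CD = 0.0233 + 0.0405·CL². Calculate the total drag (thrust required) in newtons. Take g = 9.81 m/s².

D = 2.17×10^5 N

Level flight ⇒ L = W = m·g = 346000 × 9.81 = 3.3943×10^6 N.
Dynamic pressure q = 0.5 × 0.715 × 167² = 9970 Pa.
Required CL = L/(qS) = 3.3943×10^6/(9970·338) = 1.007.
CD = 0.0233 + 0.0405 × 1.007² = 0.06439.
D = q·S·CD = 9970 × 338 × 0.06439 = 2.17×10^5 N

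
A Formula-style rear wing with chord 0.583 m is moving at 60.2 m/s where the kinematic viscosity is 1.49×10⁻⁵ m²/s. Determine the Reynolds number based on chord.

Re = 2.36×10^6

Re = v·c/ν = 60.2 × 0.583 / (1.49×10⁻⁵) = 2.36×10^6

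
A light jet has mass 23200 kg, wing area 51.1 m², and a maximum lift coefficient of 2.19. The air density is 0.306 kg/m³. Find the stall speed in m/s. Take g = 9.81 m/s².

V_stall = 115 m/s

Weight W = mg = 23200 × 9.81 = 2.276×10^5 N.
From L = ½ρV²S·CL,max = W: V_stall = √(2W/(ρSCL,max)) = √(2·2.276×10^5/(0.306·51.1·2.19))
V_stall = √13290 = 115 m/s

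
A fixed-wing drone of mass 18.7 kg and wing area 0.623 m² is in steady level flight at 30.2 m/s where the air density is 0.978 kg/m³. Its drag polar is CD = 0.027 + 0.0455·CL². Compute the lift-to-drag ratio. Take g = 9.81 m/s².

L/D = 14.1

Level flight ⇒ L = W = m·g = 18.7 × 9.81 = 183.45 N.
Dynamic pressure q = 0.5 × 0.978 × 30.2² = 446 Pa.
CL = W/(q·S) = 183.45 / (446 × 0.623) = 0.6602.
CD = 0.027 + 0.0455 × 0.6602² = 0.04683.
L/D = CL/CD = 0.6602 / 0.04683 = 14.1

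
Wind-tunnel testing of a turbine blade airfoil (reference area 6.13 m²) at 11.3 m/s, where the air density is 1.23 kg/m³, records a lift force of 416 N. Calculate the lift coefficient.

CL = 0.864

From L = ½ρv²S·CL, rearranging gives CL = 2L/(ρv²S).
CL = 2 × 416 / (1.23 × 11.3² × 6.13) = 0.864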